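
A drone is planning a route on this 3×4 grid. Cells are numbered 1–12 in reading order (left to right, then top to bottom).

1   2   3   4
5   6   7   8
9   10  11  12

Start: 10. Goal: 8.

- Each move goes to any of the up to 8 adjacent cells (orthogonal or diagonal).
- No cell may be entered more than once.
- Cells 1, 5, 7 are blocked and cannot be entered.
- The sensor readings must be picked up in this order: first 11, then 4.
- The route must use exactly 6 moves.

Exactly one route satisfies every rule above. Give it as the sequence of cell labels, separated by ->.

10 -> 11 -> 6 -> 2 -> 3 -> 4 -> 8

The waypoints must appear in the order 11, 4, with no cell reused.
Route from 10: right to 11, up-left to 6, up to 2, 2× right (reaching 4), down to 8 — 6 moves in all.
Check: order respected (11 at step 1, 4 at step 5); 6 moves as required.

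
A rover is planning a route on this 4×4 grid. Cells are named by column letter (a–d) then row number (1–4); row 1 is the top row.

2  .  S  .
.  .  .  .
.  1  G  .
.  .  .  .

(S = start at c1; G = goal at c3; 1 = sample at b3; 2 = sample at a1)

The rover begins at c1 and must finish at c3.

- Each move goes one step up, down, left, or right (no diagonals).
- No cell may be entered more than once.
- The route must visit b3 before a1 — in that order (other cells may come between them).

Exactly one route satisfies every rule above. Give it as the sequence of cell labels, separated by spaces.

c1 d1 d2 d3 d4 c4 b4 b3 a3 a2 a1 b1 b2 c2 c3

The waypoints must appear in the order b3, a1, with no cell reused.
Route from c1: right to d1, 3× down (reaching d4), 2× left (reaching b4), up to b3, left to a3, 2× up (reaching a1), right to b1, down to b2, right to c2, down to c3 — 14 moves in all.
Check: order respected (1 at step 7, 2 at step 10).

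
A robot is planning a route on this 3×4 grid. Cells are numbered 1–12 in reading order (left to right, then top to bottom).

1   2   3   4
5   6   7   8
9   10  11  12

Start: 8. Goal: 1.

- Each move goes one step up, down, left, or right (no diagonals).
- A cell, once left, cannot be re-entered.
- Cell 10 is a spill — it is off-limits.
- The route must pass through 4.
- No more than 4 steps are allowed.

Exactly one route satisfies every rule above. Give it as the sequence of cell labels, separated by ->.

Any route must reach 4 and still end at 1 within 4 moves, so the order of the required stops is forced.
Route from 8: up 1 to 4, left 3 to 1 — 4 moves in all.
Check: all required cells visited; 4 ≤ 4 moves.

8 -> 4 -> 3 -> 2 -> 1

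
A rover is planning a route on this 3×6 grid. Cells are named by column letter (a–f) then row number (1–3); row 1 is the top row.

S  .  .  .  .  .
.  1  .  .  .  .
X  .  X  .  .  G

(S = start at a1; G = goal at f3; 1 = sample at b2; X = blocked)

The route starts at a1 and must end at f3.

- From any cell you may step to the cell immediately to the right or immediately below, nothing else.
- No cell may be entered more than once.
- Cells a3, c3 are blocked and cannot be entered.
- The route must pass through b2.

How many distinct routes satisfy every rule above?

6

A right/down-only route from a1 to f3 makes exactly 2 down-moves and 5 right-moves in some order.
With no other constraints that would be C(7,2) = 21 routes.
Split at b2 and multiply the segment counts (each segment already excludes blocked cells): a1→b2: 2; b2→f3: 3; product = 6.
That gives 6 routes.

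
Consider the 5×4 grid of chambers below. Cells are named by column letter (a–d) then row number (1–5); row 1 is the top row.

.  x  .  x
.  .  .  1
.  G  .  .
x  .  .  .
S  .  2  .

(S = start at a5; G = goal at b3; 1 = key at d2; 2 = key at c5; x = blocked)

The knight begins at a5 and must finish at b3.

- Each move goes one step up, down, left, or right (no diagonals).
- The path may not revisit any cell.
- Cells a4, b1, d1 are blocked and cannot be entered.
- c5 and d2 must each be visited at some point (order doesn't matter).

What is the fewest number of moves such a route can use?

9

Any route passes through c5 and d2 in some order between a5 and b3. Summing Manhattan distances along each leg and taking the cheapest ordering (a5 → c5 → d2 → b3) gives a lower bound of 2 + 4 + 3 = 9 moves.
A route of 9 moves achieves this: a5 → b5 → c5 → c4 → c3 → d3 → d2 → c2 → b2 → b3.
Since 9 matches the lower bound, it is optimal.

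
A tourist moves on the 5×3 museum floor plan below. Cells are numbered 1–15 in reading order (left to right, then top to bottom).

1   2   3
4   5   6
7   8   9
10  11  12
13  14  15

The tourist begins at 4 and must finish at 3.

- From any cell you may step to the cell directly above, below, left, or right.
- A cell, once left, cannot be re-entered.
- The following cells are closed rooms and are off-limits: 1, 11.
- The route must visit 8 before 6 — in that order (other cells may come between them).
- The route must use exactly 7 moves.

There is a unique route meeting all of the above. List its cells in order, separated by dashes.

4 - 7 - 8 - 9 - 6 - 5 - 2 - 3

The waypoints must appear in the order 8, 6, with no cell reused.
Route from 4: down 1 to 7, right 2 to 9, up 1 to 6, left 1 to 5, up 1 to 2, right 1 to 3 — 7 moves in all.
Check: order respected (8 at step 2, 6 at step 4); 7 moves as required.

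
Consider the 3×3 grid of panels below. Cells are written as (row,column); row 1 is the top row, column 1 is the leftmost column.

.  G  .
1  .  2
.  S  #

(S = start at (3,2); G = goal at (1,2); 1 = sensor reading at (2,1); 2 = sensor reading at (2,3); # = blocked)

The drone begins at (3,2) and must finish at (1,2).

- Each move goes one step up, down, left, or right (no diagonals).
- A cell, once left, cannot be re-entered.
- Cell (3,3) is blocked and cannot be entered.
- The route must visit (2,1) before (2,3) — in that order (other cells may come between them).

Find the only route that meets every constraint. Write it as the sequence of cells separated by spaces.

The waypoints must appear in the order (2,1), (2,3), with no cell reused.
Route from (3,2): left to (3,1), up to (2,1), 2× right (reaching (2,3)), up to (1,3), left to (1,2) — 6 moves in all.
Check: order respected (1 at step 2, 2 at step 4).

(3,2) (3,1) (2,1) (2,2) (2,3) (1,3) (1,2)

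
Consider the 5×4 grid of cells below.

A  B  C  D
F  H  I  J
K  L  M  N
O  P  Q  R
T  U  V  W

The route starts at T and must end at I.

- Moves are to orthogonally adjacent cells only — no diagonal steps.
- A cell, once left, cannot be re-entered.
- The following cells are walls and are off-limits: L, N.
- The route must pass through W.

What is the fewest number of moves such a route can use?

Any route passes through W somewhere between T and I. Summing Manhattan distances along the two legs (T → W → I) gives a lower bound of 3 + 4 = 7 moves.
A route of 7 moves achieves this: T → U → V → W → R → Q → M → I.
Since 7 matches the lower bound, it is optimal.

7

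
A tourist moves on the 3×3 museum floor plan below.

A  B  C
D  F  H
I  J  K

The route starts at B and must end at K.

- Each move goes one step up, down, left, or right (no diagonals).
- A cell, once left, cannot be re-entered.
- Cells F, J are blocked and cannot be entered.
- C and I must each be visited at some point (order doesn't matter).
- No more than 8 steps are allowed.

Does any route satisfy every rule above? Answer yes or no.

no

I must be visited but has only one open neighbour (D), and it is neither the start nor the goal — the route would have to enter and leave through D, re-entering it.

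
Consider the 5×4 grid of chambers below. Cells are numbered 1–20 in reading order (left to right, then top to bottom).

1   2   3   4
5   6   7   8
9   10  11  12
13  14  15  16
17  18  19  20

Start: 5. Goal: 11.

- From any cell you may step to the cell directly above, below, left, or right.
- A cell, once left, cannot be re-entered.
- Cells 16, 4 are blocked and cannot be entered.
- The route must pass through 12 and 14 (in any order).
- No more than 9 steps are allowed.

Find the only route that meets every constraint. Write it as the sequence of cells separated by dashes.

5 - 9 - 13 - 14 - 10 - 6 - 7 - 8 - 12 - 11

The budget equals the shortest possible length, so every move has to be on a shortest route through the required cells.
Route from 5: 2× down (reaching 13), right to 14, 2× up (reaching 6), 2× right (reaching 8), down to 12, left to 11 — 9 moves in all.
Check: all required cells visited; 9 ≤ 9 moves.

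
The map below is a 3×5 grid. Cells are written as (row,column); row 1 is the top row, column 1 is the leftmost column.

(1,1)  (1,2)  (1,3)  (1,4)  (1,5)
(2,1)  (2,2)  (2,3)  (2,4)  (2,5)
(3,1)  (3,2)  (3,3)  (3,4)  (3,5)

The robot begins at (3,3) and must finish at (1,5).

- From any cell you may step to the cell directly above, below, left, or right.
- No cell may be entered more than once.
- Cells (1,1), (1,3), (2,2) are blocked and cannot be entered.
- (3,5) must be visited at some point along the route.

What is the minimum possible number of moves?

Any route passes through (3,5) somewhere between (3,3) and (1,5). Summing Manhattan distances along the two legs ((3,3) → (3,5) → (1,5)) gives a lower bound of 2 + 2 = 4 moves.
A route of 4 moves achieves this: (3,3) → (3,4) → (3,5) → (2,5) → (1,5).
Since 4 matches the lower bound, it is optimal.

4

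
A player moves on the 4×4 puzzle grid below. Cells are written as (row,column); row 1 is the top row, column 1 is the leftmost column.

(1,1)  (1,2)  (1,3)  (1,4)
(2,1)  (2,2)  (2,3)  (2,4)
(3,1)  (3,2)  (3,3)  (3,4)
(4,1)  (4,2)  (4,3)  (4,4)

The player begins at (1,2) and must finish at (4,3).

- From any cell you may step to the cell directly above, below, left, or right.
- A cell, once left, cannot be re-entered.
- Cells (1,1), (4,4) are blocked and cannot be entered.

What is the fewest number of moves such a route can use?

The Manhattan distance from (1,2) to (4,3) is |1−4| + |2−3| = 4, so at least 4 moves are needed.
A route of 4 moves achieves this: (1,2) → (2,2) → (3,2) → (4,2) → (4,3).
Since 4 matches the lower bound, it is optimal.

4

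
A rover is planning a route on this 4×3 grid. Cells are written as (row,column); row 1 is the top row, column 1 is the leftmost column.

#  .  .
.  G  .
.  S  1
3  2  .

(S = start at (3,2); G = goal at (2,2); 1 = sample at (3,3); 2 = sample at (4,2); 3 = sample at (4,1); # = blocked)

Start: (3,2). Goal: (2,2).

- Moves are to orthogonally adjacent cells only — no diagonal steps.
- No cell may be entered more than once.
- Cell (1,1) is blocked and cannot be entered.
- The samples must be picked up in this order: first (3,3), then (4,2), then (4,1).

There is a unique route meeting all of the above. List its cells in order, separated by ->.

The waypoints must appear in the order (3,3), (4,2), (4,1), with no cell reused.
Route from (3,2): right to (3,3), down to (4,3), 2× left (reaching (4,1)), 2× up (reaching (2,1)), right to (2,2) — 7 moves in all.
Check: order respected (1 at step 1, 2 at step 3, 3 at step 4).

(3,2) -> (3,3) -> (4,3) -> (4,2) -> (4,1) -> (3,1) -> (2,1) -> (2,2)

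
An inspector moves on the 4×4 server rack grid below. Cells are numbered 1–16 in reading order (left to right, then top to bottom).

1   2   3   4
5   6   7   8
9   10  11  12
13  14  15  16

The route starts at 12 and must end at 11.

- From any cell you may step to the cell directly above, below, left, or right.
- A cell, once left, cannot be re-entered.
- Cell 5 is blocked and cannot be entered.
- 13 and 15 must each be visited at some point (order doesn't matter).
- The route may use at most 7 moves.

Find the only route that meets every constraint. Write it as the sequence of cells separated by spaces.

Any route must reach 13 and 15 and still end at 11 within 7 moves, so the order of the required stops is forced.
Route from 12: down 1 to 16, left 3 to 13, up 1 to 9, right 2 to 11 — 7 moves in all.
Check: all required cells visited; 7 ≤ 7 moves.

12 16 15 14 13 9 10 11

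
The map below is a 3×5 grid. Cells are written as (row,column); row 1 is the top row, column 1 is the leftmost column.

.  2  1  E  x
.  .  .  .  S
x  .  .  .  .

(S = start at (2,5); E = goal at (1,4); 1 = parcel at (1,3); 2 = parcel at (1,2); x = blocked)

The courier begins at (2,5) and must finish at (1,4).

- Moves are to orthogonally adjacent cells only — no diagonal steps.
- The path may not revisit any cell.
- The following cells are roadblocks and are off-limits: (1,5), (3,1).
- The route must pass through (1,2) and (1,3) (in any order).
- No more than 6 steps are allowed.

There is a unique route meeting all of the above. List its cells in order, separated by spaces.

(2,5) (2,4) (2,3) (2,2) (1,2) (1,3) (1,4)

The budget equals the shortest possible length, so every move has to be on a shortest route through the required cells.
Route from (2,5): left 3 to (2,2), up 1 to (1,2), right 2 to (1,4) — 6 moves in all.
Check: all required cells visited; 6 ≤ 6 moves.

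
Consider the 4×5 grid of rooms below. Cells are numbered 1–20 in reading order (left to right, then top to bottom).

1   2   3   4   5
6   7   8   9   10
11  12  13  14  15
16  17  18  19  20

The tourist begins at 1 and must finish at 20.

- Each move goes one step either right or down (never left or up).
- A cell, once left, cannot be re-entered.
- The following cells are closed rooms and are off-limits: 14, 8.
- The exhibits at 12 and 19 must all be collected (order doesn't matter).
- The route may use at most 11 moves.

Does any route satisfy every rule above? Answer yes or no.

One route that works: 1 → 6 → 11 → 12 → 17 → 18 → 19 → 20.

yes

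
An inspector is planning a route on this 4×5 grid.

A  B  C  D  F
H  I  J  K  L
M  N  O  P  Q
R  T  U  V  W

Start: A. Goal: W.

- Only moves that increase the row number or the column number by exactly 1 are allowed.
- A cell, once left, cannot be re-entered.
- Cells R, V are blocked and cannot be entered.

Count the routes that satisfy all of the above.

A right/down-only route from A to W makes exactly 3 down-moves and 4 right-moves in some order.
With no other constraints that would be C(7,3) = 35 routes.
Subtract routes through each blocked cell (inclusion–exclusion for overlaps): − through R: 1 − through V: 20 + through R&V: 1 → 15.
That gives 15 routes.

15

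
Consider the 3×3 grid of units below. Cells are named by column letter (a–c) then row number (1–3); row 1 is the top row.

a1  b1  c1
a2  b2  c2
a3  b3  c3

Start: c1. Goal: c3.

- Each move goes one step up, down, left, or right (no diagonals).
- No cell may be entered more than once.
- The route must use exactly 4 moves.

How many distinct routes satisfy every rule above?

Need simple routes of exactly 4 moves from c1 to c3 (Manhattan distance 2, so 1 moves are spent on a detour and 1 undoing it).
Enumerating: c1 c2 b2 b3 c3 | c1 b1 b2 b3 c3 | c1 b1 b2 c2 c3.
That gives 3 routes.

3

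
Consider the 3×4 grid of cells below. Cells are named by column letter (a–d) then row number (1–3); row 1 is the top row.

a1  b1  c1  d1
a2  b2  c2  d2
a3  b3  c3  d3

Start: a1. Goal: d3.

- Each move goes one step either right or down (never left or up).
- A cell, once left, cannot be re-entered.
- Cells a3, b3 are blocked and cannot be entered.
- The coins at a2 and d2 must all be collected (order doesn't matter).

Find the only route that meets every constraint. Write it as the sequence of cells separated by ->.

a1 -> a2 -> b2 -> c2 -> d2 -> d3

Moves only go right or down, so the column and row indices never decrease.
Route from a1: down to a2, 3× right (reaching d2), down to d3 — 5 moves in all.
Check: all required cells visited.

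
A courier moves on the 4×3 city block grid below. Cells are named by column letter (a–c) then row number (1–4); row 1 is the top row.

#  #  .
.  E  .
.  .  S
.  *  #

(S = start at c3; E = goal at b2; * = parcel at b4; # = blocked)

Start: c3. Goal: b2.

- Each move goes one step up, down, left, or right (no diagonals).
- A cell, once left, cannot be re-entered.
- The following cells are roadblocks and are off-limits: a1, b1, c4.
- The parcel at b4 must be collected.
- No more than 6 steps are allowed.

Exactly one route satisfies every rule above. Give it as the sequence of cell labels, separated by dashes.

Any route must reach b4 and still end at b2 within 6 moves, so the order of the required stops is forced.
Route from c3: left to b3, down to b4, left to a4, 2× up (reaching a2), right to b2 — 6 moves in all.
Check: all required cells visited; 6 ≤ 6 moves.

c3 - b3 - b4 - a4 - a3 - a2 - b2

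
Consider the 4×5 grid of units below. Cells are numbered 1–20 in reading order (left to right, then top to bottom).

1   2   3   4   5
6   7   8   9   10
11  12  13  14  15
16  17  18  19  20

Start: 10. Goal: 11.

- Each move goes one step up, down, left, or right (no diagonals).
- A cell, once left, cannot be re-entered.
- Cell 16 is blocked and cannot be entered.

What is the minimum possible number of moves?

The Manhattan distance from 10 to 11 is |2−3| + |5−1| = 5, so at least 5 moves are needed.
A route of 5 moves achieves this: 10 → 15 → 14 → 13 → 12 → 11.
Since 5 matches the lower bound, it is optimal.

5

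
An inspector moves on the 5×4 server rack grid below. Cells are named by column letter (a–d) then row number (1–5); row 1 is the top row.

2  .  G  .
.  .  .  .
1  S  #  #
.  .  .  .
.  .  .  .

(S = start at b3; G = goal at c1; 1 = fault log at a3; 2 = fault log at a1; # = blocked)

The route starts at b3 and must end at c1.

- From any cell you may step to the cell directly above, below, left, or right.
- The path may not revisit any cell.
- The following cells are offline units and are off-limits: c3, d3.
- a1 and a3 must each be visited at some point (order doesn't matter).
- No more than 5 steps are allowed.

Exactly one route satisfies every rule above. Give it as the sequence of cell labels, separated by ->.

The budget equals the shortest possible length, so every move has to be on a shortest route through the required cells.
Route from b3: left to a3, 2× up (reaching a1), 2× right (reaching c1) — 5 moves in all.
Check: all required cells visited; 5 ≤ 5 moves.

b3 -> a3 -> a2 -> a1 -> b1 -> c1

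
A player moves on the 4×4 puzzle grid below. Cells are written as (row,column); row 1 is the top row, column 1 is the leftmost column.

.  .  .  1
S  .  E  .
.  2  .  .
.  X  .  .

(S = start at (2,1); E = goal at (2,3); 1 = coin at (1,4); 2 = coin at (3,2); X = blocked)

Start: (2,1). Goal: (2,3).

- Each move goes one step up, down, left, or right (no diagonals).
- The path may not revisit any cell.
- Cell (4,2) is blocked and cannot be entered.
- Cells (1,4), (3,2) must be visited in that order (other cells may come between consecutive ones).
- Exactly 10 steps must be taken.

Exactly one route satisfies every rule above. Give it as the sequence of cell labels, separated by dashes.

The waypoints must appear in the order (1,4), (3,2), with no cell reused.
Route from (2,1): up to (1,1), 3× right (reaching (1,4)), 2× down (reaching (3,4)), 2× left (reaching (3,2)), up to (2,2), right to (2,3) — 10 moves in all.
Check: order respected (1 at step 4, 2 at step 8); 10 moves as required.

(2,1) - (1,1) - (1,2) - (1,3) - (1,4) - (2,4) - (3,4) - (3,3) - (3,2) - (2,2) - (2,3)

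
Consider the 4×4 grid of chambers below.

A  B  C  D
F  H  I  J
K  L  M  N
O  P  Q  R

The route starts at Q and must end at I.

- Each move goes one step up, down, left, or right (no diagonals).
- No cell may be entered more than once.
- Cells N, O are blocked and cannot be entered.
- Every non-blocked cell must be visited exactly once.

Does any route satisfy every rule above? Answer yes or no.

no

Cell R has only one open neighbour but is neither the start nor the goal, so a Hamiltonian route would have to both enter and leave it through the same neighbour — impossible without revisiting.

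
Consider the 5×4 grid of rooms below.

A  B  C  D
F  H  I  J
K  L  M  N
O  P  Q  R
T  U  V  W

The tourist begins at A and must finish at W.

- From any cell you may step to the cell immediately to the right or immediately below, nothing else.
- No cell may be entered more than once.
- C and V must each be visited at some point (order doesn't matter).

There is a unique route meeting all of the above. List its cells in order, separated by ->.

Moves only go right or down, so the column and row indices never decrease.
Route from A: 2× right (reaching C), 4× down (reaching V), right to W — 7 moves in all.
Check: all required cells visited.

A -> B -> C -> I -> M -> Q -> V -> W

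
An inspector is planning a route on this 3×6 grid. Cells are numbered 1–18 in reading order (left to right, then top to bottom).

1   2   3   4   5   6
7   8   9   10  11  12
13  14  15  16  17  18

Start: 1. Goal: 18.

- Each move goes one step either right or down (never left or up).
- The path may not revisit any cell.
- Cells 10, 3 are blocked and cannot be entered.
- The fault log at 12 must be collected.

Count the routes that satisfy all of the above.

A right/down-only route from 1 to 18 makes exactly 2 down-moves and 5 right-moves in some order.
With no other constraints that would be C(7,2) = 21 routes.
Split at 12 and multiply the segment counts (each segment already excludes blocked cells): 1→12: 0; 12→18: 1; product = 0.
No route satisfies every constraint, so the count is 0.

0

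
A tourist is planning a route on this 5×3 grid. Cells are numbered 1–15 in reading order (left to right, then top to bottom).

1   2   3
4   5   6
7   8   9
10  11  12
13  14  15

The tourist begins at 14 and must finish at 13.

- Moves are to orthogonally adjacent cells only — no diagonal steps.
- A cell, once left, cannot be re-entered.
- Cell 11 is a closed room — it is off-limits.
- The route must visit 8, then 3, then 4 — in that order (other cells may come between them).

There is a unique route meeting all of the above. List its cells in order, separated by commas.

The waypoints must appear in the order 8, 3, 4, with no cell reused.
Route from 14: right 1 to 15, up 2 to 9, left 1 to 8, up 1 to 5, right 1 to 6, up 1 to 3, left 2 to 1, down 4 to 13 — 13 moves in all.
Check: order respected (8 at step 4, 3 at step 7, 4 at step 10).

14, 15, 12, 9, 8, 5, 6, 3, 2, 1, 4, 7, 10, 13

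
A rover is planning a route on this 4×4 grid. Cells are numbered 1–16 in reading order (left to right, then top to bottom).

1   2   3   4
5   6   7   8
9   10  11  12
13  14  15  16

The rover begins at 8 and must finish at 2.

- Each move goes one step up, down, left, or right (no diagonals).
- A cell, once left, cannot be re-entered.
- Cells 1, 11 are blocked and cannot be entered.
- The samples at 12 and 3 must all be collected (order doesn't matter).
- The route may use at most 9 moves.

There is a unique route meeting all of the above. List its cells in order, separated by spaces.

Any route must reach 12 and 3 and still end at 2 within 9 moves, so the order of the required stops is forced.
Route from 8: down 2 to 16, left 2 to 14, up 2 to 6, right 1 to 7, up 1 to 3, left 1 to 2 — 9 moves in all.
Check: all required cells visited; 9 ≤ 9 moves.

8 12 16 15 14 10 6 7 3 2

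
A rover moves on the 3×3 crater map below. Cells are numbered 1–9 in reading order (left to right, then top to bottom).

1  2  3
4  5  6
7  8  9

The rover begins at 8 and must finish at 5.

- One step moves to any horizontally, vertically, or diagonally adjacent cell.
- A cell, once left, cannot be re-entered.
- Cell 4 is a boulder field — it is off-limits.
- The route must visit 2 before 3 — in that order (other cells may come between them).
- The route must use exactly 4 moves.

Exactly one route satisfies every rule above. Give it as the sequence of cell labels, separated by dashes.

8 - 6 - 2 - 3 - 5

The waypoints must appear in the order 2, 3, with no cell reused.
Route from 8: up-right to 6, up-left to 2, right to 3, down-left to 5 — 4 moves in all.
Check: order respected (2 at step 2, 3 at step 3); 4 moves as required.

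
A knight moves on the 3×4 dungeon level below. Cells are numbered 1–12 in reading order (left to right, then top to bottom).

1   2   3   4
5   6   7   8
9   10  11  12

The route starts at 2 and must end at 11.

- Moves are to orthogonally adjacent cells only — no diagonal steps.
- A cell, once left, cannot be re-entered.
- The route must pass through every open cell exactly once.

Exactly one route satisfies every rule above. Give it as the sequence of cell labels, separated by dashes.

2 - 1 - 5 - 9 - 10 - 6 - 7 - 3 - 4 - 8 - 12 - 11

Need to visit all 12 open cells exactly once, starting at 2 and ending at 11.
Route from 2: left to 1, 2× down (reaching 9), right to 10, up to 6, right to 7, up to 3, right to 4, 2× down (reaching 12), left to 11 — 11 moves in all.
Check: all 12 open cells covered.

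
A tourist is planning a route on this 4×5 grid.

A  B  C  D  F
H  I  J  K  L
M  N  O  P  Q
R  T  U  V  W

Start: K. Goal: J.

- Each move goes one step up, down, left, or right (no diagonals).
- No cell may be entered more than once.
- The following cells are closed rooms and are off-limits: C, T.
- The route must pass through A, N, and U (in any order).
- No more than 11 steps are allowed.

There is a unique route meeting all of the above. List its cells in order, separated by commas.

K, P, V, U, O, N, M, H, A, B, I, J

The budget equals the shortest possible length, so every move has to be on a shortest route through the required cells.
Route from K: down 2 to V, left 1 to U, up 1 to O, left 2 to M, up 2 to A, right 1 to B, down 1 to I, right 1 to J — 11 moves in all.
Check: all required cells visited; 11 ≤ 11 moves.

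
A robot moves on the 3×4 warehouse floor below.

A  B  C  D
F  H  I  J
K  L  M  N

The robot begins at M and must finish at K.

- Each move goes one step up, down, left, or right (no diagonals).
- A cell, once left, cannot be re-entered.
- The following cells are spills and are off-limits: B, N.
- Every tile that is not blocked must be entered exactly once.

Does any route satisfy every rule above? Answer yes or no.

no

Cell A has only one open neighbour but is neither the start nor the goal, so a Hamiltonian route would have to both enter and leave it through the same neighbour — impossible without revisiting.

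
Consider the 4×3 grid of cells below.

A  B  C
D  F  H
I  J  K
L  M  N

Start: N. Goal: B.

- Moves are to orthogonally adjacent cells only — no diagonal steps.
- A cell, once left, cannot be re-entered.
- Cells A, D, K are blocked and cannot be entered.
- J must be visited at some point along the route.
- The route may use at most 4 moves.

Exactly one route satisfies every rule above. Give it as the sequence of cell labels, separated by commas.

The budget equals the shortest possible length, so every move has to be on a shortest route through the required cells.
Route from N: left 1 to M, up 3 to B — 4 moves in all.
Check: all required cells visited; 4 ≤ 4 moves.

N, M, J, F, B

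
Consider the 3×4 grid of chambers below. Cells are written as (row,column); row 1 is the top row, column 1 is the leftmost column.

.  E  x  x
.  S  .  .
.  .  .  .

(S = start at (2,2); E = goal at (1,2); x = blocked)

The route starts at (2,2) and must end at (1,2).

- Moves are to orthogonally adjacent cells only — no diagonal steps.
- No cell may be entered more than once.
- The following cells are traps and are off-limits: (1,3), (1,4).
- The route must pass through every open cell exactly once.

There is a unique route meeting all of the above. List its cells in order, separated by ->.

Need to visit all 10 open cells exactly once, starting at (2,2) and ending at (1,2).
Cell (1,1) has only two open neighbours ((2,1) and (1,2)), so the path must pass straight through it: one of those is the cell it's entered from and the other is where it exits.
Route from (2,2): right 2 to (2,4), down 1 to (3,4), left 3 to (3,1), up 2 to (1,1), right 1 to (1,2) — 9 moves in all.
Check: all 10 open cells covered.

(2,2) -> (2,3) -> (2,4) -> (3,4) -> (3,3) -> (3,2) -> (3,1) -> (2,1) -> (1,1) -> (1,2)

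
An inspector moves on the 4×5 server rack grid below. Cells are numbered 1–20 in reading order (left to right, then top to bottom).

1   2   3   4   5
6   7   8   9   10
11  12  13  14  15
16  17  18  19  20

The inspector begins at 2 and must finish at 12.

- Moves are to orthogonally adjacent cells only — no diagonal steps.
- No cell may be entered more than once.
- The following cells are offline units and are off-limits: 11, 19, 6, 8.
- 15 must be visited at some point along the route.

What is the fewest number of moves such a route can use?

Any route passes through 15 somewhere between 2 and 12. Summing Manhattan distances along the two legs (2 → 15 → 12) gives a lower bound of 5 + 3 = 8 moves.
A route of 8 moves achieves this: 2 → 3 → 4 → 9 → 10 → 15 → 14 → 13 → 12.
Since 8 matches the lower bound, it is optimal.

8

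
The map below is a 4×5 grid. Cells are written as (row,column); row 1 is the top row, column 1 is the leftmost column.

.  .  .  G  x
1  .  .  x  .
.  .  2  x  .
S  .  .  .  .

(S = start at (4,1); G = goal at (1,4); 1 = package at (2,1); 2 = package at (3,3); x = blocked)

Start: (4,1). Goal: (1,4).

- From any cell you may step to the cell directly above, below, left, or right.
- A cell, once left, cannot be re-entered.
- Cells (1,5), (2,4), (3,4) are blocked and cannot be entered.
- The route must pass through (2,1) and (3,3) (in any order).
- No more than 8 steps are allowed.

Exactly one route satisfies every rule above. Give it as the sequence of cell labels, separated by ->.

(4,1) -> (3,1) -> (2,1) -> (2,2) -> (3,2) -> (3,3) -> (2,3) -> (1,3) -> (1,4)

The budget equals the shortest possible length, so every move has to be on a shortest route through the required cells.
Route from (4,1): 2× up (reaching (2,1)), right to (2,2), down to (3,2), right to (3,3), 2× up (reaching (1,3)), right to (1,4) — 8 moves in all.
Check: all required cells visited; 8 ≤ 8 moves.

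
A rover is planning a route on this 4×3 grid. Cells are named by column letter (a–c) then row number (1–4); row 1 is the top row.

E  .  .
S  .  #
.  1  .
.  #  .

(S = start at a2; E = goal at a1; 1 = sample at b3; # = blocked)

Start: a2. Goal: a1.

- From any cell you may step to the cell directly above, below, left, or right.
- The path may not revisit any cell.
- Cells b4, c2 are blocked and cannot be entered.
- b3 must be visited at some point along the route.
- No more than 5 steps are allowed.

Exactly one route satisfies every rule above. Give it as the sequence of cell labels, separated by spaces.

The budget equals the shortest possible length, so every move has to be on a shortest route through the required cells.
Route from a2: down to a3, right to b3, 2× up (reaching b1), left to a1 — 5 moves in all.
Check: all required cells visited; 5 ≤ 5 moves.

a2 a3 b3 b2 b1 a1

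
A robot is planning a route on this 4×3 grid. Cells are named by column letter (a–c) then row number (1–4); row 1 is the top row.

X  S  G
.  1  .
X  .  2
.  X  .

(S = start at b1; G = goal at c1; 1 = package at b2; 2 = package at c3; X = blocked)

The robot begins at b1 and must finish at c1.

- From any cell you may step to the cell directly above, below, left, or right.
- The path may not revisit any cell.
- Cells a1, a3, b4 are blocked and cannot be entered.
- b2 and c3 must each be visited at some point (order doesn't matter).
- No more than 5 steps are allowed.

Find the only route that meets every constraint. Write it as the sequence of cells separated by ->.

The budget equals the shortest possible length, so every move has to be on a shortest route through the required cells.
Route from b1: 2× down (reaching b3), right to c3, 2× up (reaching c1) — 5 moves in all.
Check: all required cells visited; 5 ≤ 5 moves.

b1 -> b2 -> b3 -> c3 -> c2 -> c1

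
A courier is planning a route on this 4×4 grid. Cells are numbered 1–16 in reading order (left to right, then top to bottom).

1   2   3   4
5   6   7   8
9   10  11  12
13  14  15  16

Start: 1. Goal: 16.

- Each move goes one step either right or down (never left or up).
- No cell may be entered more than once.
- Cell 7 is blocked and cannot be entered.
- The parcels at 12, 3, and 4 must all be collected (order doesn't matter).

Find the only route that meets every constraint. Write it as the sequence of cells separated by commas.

Moves only go right or down, so the column and row indices never decrease.
Route from 1: right 3 to 4, down 3 to 16 — 6 moves in all.
Check: all required cells visited.

1, 2, 3, 4, 8, 12, 16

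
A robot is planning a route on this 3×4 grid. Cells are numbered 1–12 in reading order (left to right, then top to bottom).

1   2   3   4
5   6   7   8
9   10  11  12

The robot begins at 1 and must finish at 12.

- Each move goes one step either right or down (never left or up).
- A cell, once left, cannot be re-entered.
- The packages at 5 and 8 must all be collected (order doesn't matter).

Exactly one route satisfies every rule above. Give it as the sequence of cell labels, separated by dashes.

1 - 5 - 6 - 7 - 8 - 12

Moves only go right or down, so the column and row indices never decrease.
Route from 1: down 1 to 5, right 3 to 8, down 1 to 12 — 5 moves in all.
Check: all required cells visited.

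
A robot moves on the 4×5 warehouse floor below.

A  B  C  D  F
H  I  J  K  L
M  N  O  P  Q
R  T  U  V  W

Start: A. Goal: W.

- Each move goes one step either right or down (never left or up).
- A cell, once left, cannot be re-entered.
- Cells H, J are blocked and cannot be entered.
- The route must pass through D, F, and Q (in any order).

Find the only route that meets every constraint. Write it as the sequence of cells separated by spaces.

Moves only go right or down, so the column and row indices never decrease.
Route from A: right 4 to F, down 3 to W — 7 moves in all.
Check: all required cells visited.

A B C D F L Q W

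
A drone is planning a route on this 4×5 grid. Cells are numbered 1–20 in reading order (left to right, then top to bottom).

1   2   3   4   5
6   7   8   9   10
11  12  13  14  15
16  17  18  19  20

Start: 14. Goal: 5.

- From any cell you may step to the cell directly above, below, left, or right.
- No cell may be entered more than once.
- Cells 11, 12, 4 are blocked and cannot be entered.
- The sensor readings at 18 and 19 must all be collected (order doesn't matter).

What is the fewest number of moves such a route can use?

7

Any route passes through 18 and 19 in some order between 14 and 5. Summing Manhattan distances along each leg and taking the cheapest ordering (14 → 18 → 19 → 5) gives a lower bound of 2 + 1 + 4 = 7 moves.
A route of 7 moves achieves this: 14 → 19 → 18 → 13 → 8 → 9 → 10 → 5.
Since 7 matches the lower bound, it is optimal.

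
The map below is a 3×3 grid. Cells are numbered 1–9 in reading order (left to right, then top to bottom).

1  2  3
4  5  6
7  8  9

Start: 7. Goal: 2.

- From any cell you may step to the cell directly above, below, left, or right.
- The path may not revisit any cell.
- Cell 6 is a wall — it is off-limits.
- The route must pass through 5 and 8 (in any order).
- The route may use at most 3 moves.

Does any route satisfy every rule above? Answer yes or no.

yes

One route that works: 7 → 8 → 5 → 2.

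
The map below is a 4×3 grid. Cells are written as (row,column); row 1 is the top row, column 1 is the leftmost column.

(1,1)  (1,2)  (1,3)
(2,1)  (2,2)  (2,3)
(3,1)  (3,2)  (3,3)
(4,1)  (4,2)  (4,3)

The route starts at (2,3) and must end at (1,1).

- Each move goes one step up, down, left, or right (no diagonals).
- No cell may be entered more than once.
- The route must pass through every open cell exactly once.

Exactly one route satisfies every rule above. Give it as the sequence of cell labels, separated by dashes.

Need to visit all 12 open cells exactly once, starting at (2,3) and ending at (1,1).
Cell (1,3) has only two open neighbours ((2,3) and (1,2)), so the path must pass straight through it: one of those is the cell it's entered from and the other is where it exits.
Route from (2,3): up 1 to (1,3), left 1 to (1,2), down 2 to (3,2), right 1 to (3,3), down 1 to (4,3), left 2 to (4,1), up 3 to (1,1) — 11 moves in all.
Check: all 12 open cells covered.

(2,3) - (1,3) - (1,2) - (2,2) - (3,2) - (3,3) - (4,3) - (4,2) - (4,1) - (3,1) - (2,1) - (1,1)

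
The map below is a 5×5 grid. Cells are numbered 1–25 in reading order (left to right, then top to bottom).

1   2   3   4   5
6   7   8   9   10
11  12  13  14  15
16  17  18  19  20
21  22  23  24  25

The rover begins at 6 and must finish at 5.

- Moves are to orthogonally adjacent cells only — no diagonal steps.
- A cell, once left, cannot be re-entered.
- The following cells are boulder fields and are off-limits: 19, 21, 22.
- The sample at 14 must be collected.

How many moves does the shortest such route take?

Any route passes through 14 somewhere between 6 and 5. Summing Manhattan distances along the two legs (6 → 14 → 5) gives a lower bound of 4 + 3 = 7 moves.
A route of 7 moves achieves this: 6 → 11 → 12 → 13 → 14 → 9 → 4 → 5.
Since 7 matches the lower bound, it is optimal.

7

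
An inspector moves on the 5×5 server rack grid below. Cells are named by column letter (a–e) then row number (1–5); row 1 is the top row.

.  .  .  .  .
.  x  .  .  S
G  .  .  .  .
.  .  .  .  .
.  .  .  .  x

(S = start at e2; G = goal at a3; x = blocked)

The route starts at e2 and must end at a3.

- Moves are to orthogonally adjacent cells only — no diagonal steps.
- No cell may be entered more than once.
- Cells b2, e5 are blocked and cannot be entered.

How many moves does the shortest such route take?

The Manhattan distance from e2 to a3 is |2−3| + |5−1| = 5, so at least 5 moves are needed.
A route of 5 moves achieves this: e2 → e3 → d3 → c3 → b3 → a3.
Since 5 matches the lower bound, it is optimal.

5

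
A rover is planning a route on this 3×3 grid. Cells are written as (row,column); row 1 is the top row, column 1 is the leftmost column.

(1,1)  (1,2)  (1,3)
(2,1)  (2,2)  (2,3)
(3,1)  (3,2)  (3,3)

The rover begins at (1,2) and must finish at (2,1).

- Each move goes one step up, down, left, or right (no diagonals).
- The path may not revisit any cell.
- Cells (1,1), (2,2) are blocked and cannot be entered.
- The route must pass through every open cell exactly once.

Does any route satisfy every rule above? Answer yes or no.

yes

One route that works: (1,2) → (1,3) → (2,3) → (3,3) → (3,2) → (3,1) → (2,1).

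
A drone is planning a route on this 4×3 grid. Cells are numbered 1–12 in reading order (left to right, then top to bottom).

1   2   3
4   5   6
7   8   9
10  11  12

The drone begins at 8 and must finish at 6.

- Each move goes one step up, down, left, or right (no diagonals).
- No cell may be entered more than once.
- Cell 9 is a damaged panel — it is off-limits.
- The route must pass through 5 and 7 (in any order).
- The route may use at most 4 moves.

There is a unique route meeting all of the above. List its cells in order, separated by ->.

8 -> 7 -> 4 -> 5 -> 6

The 4-move cap with required stops at 5, 7 leaves no slack for detours.
Route from 8: left 1 to 7, up 1 to 4, right 2 to 6 — 4 moves in all.
Check: all required cells visited; 4 ≤ 4 moves.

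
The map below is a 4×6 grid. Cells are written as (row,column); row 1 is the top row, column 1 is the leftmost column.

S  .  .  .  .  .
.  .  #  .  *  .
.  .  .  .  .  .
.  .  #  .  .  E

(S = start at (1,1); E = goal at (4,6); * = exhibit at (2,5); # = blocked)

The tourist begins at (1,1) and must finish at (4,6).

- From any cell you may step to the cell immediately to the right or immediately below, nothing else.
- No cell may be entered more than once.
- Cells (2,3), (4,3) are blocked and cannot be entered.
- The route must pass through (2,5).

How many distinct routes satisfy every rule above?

6

A right/down-only route from (1,1) to (4,6) makes exactly 3 down-moves and 5 right-moves in some order.
With no other constraints that would be C(8,3) = 56 routes.
Split at (2,5) and multiply the segment counts (each segment already excludes blocked cells): (1,1)→(2,5): 2; (2,5)→(4,6): 3; product = 6.
That gives 6 routes.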